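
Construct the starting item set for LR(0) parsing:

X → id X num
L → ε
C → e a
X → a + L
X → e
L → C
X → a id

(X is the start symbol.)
First, augment the grammar with X' → X
I₀ = CLOSURE({ [X' → . X] }):
  [X' → . X] has the dot before X: add [X → . id X num], [X → . a + L], [X → . e], [X → . a id]
No further items can be added.

I₀ = { [X → . a + L], [X → . a id], [X → . e], [X → . id X num], [X' → . X] }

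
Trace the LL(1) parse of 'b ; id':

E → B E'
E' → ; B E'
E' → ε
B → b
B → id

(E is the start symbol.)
Stack is shown with the top on the left.

Stack     Input     Action
--------------------------
E $       b ; id $  output E → B E'
B E' $    b ; id $  output B → b
b E' $    b ; id $  match 'b'
E' $      ; id $    output E' → ; B E'
; B E' $  ; id $    match ';'
B E' $    id $      output B → id
id E' $   id $      match 'id'
E' $      $         output E' → ε
$         $         accept

The string is accepted.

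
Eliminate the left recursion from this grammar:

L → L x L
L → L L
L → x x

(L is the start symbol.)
L → x x L'
L' → x L L'
L' → L L'
L' → ε

L is directly left-recursive. The standard transformation for
  A → A α₁ | ... | A α_m | β₁ | ... | β_n
is
  A  → β₁ A' | ... | β_n A'
  A' → α₁ A' | ... | α_m A' | ε

L → x x becomes L → x x L'
L → L x L becomes L' → x L L'
L → L L becomes L' → L L'
Add L' → ε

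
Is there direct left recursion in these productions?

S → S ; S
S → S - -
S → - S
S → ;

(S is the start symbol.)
Yes, S is left-recursive

Direct left recursion occurs when N → N α for some non-terminal N (the right-hand side begins with the left-hand side itself).

S → S ; S: LEFT RECURSIVE (starts with S)
S → S - -: LEFT RECURSIVE (starts with S)
S → - S: starts with '-'
S → ;: starts with ';'

The grammar has direct left recursion on: S.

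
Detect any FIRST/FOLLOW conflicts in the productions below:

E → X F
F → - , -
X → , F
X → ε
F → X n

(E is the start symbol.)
Yes. X → ',' F with FOLLOW(X) on { ',' }

A FIRST/FOLLOW conflict occurs when a non-terminal N has a nullable alternative N → β (β ⇒* ε) and another alternative N → α with FIRST(α) ∩ FOLLOW(N) ≠ ∅: on such a lookahead the parser cannot decide between expanding α and letting N vanish via β.

Nullable non-terminals: X.

X: nullable alternative(s) X → ε; FOLLOW(X) = { ',', '-', 'n' }
  X → , F: FIRST \ {ε} = { ',' } — overlaps FOLLOW(X) on { ',' }: CONFLICT
  X → ε: FIRST \ {ε} = { } — this is the only nullable alternative, skip

E, F have no nullable alternative, so no FIRST/FOLLOW check is needed there.

So the grammar has 1 FIRST/FOLLOW conflict (marked CONFLICT above).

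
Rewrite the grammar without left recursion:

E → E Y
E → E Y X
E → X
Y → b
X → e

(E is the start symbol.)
E → X E'
E' → Y E'
E' → Y X E'
E' → ε
Y → b
X → e

E is directly left-recursive. The standard transformation for
  A → A α₁ | ... | A α_m | β₁ | ... | β_n
is
  A  → β₁ A' | ... | β_n A'
  A' → α₁ A' | ... | α_m A' | ε

E → X becomes E → X E'
E → E Y becomes E' → Y E'
E → E Y X becomes E' → Y X E'
Add E' → ε

Productions for other non-terminals are unchanged:
  Y → b
  X → e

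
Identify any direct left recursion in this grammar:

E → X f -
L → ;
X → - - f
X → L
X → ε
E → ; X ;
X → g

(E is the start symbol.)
E → X f -: starts with X
L → ;: starts with ';'
X → - - f: starts with '-'
X → L: starts with L
X → ε: starts with ε
E → ; X ;: starts with ';'
X → g: starts with g

No direct left recursion found.

Answer: No direct left recursion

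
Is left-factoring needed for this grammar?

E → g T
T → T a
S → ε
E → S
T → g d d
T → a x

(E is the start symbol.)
No, left-factoring is not needed

Left-factoring is needed when two productions for the same non-terminal
share a common prefix on the right-hand side.

Productions for E:
  E → g T
  E → S
Productions for T:
  T → T a
  T → g d d
  T → a x

No common prefixes found.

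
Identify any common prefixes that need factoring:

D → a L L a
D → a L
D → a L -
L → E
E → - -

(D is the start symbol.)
Left-factoring is needed when two productions for the same non-terminal
share a common prefix on the right-hand side.

Productions for D:
  D → a L L a
  D → a L
  D → a L -

Found common prefix 'a L' in productions for D

Answer: Yes, D has productions with common prefix 'a L'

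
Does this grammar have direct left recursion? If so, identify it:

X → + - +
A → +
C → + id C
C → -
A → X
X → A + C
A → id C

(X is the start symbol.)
Direct left recursion occurs when N → N α for some non-terminal N (the right-hand side begins with the left-hand side itself).

X → + - +: starts with '+'
A → +: starts with '+'
C → + id C: starts with '+'
C → -: starts with '-'
A → X: starts with X
X → A + C: starts with A
A → id C: starts with id

No direct left recursion found.

Answer: No direct left recursion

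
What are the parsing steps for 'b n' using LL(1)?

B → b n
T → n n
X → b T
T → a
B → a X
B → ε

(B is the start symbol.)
LL(1) parsing maintains a stack (initially the start symbol over $) and the input. At each step: if the stack top is a terminal, match it against the current input token; if it is a non-terminal N, replace it with the RHS of M[N, lookahead] (the unique production whose predict set contains the lookahead).

Stack is shown with the top on the left.

Stack  Input  Action
--------------------
B $    b n $  output B → b n
b n $  b n $  match 'b'
n $    n $    match 'n'
$      $      accept

The string is accepted.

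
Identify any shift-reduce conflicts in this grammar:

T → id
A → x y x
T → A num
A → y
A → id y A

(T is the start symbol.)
Yes — I3: [T → id .] vs [A → id . y A]

A shift-reduce conflict occurs when an LR(0) state has both:
  - a complete (reduce) item [A → α .] (dot at the end), and
  - a shift item [B → β . c γ] (dot before a terminal).

Augment with T' → T and build the canonical LR(0) collection (I0 = CLOSURE({[T' → . T]}), then GOTO on every symbol after a dot until no new states appear). It has 12 states:
  I0: { [A → . id y A], [A → . x y x], [A → . y], [T → . A num], [T → . id], [T' → . T] }  — shift
  I1: { [T → A . num] }  — shift
  I2: { [T' → T .] }  — accept
  I3: { [A → id . y A], [T → id .] }  — shift, reduce
  I4: { [A → x . y x] }  — shift
  I5: { [A → y .] }  — reduce
  I6: { [A → x y . x] }  — shift
  I7: { [A → x y x .] }  — reduce
  I8: { [A → . id y A], [A → . x y x], [A → . y], [A → id y . A] }  — shift
  I9: { [A → id y A .] }  — reduce
  I10: { [A → id . y A] }  — shift
  I11: { [T → A num .] }  — reduce

I3 contains reduce item [T → id .] and shift item [A → id . y A] — shift-reduce conflict.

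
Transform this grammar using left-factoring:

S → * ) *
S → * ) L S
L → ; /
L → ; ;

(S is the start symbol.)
S → * ) S'
S' → *
S' → L S
L → ; L'
L' → /
L' → ;

Left-factoring transforms A → αβ₁ | αβ₂ into A → αA' and A' → β₁ | β₂
(α is the longest common prefix among the alternatives). Repeat until
no nonterminal has two alternatives with a common prefix.

Round 1: S has alternatives sharing prefix '* )'. Introduce S': S → * ) S'
  Add: S' → *
  Add: S' → L S

Round 2: L has alternatives sharing prefix ';'. Introduce L': L → ; L'
  Add: L' → /
  Add: L' → ;

No remaining common prefixes — done.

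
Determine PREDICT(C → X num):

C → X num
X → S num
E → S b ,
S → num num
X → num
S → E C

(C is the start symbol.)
{ 'num' }

PREDICT(C → X num) = (FIRST(RHS) \ {ε}) ∪ (FOLLOW(C) if ε ∈ FIRST(RHS), i.e. RHS ⇒* ε)
FIRST(X) = { 'num' }
FIRST(X num) = { 'num' }
ε ∉ FIRST(X num), so FOLLOW(C) is not added.
PREDICT(C → X num) = { 'num' }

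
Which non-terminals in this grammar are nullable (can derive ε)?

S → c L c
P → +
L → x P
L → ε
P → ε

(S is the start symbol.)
{ 'L', 'P' }

ε-productions: L → ε, P → ε
So L, P are immediately nullable.
No further non-terminal can be added: every production for the remaining non-terminals contains a terminal or a non-nullable non-terminal.
Nullable = { 'L', 'P' }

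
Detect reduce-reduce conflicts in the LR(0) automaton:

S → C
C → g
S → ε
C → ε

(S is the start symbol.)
Yes — I0: [C → .] vs [S → .]

A reduce-reduce conflict occurs when an LR(0) state has two complete items [A → α .] and [B → β .] — both call for a reduction, and with no lookahead the parser cannot choose between them.

Augment with S' → S and build the canonical LR(0) collection (I0 = CLOSURE({[S' → . S]}), then GOTO on every symbol after a dot until no new states appear). It has 4 states:
  I0: { [C → . g], [C → .], [S → . C], [S → .], [S' → . S] }  — shift, 2 reduces
  I1: { [S → C .] }  — reduce
  I2: { [S' → S .] }  — accept
  I3: { [C → g .] }  — reduce

I0 contains complete items [C → .], [S → .] — reduce-reduce conflict.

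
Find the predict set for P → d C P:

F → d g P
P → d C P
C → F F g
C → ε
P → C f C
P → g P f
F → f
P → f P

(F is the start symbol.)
PREDICT(P → d C P) = (FIRST(RHS) \ {ε}) ∪ (FOLLOW(P) if ε ∈ FIRST(RHS), i.e. RHS ⇒* ε)
FIRST(d C P) = { 'd' }
ε ∉ FIRST(d C P), so FOLLOW(P) is not added.
PREDICT(P → d C P) = { 'd' }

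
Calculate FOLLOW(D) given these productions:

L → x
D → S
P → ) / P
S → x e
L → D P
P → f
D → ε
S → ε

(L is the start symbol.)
To compute FOLLOW(D), find every occurrence of D on a right-hand side N → α D β: add FIRST(β) \ {ε}, and if β is empty or nullable also add FOLLOW(N). Iterate to a fixed point.

In L → D P: D is followed by P, add FIRST(P) \ {ε} = { ')', 'f' }

Taking the union: FOLLOW(D) = { ')', 'f' }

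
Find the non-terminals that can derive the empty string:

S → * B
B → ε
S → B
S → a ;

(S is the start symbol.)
ε-productions: B → ε
So B is immediately nullable.
S → B: every symbol on the right is nullable, so S is nullable too.
Every non-terminal is now nullable.
Nullable = { 'B', 'S' }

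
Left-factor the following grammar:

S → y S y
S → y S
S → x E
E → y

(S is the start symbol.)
S → y S S'
S' → y
S' → ε
S → x E
E → y

Left-factoring transforms A → αβ₁ | αβ₂ into A → αA' and A' → β₁ | β₂
(α is the longest common prefix among the alternatives). Repeat until
no nonterminal has two alternatives with a common prefix.

Round 1: S has alternatives sharing prefix 'y S'. Introduce S': S → y S S'
  Add: S' → y
  Add: S' → ε

No remaining common prefixes — done.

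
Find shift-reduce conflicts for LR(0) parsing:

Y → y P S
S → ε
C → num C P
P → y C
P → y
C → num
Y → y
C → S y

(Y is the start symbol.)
Yes — I2: [Y → y .] vs [P → . y]; I4: [P → y .] vs [C → . num]; I7: [C → num .] vs [C → . num]

A shift-reduce conflict occurs when an LR(0) state has both:
  - a complete (reduce) item [A → α .] (dot at the end), and
  - a shift item [B → β . c γ] (dot before a terminal).

Augment with Y' → Y and build the canonical LR(0) collection (I0 = CLOSURE({[Y' → . Y]}), then GOTO on every symbol after a dot until no new states appear). It has 12 states:
  I0: { [Y → . y P S], [Y → . y], [Y' → . Y] }  — shift
  I1: { [Y' → Y .] }  — accept
  I2: { [P → . y C], [P → . y], [Y → y . P S], [Y → y .] }  — shift, reduce
  I3: { [S → .], [Y → y P . S] }  — reduce
  I4: { [C → . S y], [C → . num C P], [C → . num], [P → y . C], [P → y .], [S → .] }  — shift, 2 reduces
  I5: { [P → y C .] }  — reduce
  I6: { [C → S . y] }  — shift
  I7: { [C → . S y], [C → . num C P], [C → . num], [C → num . C P], [C → num .], [S → .] }  — shift, 2 reduces
  I8: { [C → num C . P], [P → . y C], [P → . y] }  — shift
  I9: { [C → num C P .] }  — reduce
  I10: { [C → S y .] }  — reduce
  I11: { [Y → y P S .] }  — reduce

I2 contains reduce item [Y → y .] and shift items [P → . y], [P → . y C] — shift-reduce conflict.
I4 contains reduce items [P → y .], [S → .] and shift items [C → . num], [C → . num C P] — shift-reduce conflict.
I7 contains reduce items [C → num .], [S → .] and shift items [C → . num], [C → . num C P] — shift-reduce conflict.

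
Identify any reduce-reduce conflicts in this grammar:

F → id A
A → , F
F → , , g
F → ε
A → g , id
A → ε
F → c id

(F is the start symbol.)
No reduce-reduce conflicts

A reduce-reduce conflict occurs when an LR(0) state has two complete items [A → α .] and [B → β .] — both call for a reduction, and with no lookahead the parser cannot choose between them.

Augment with F' → F and build the canonical LR(0) collection (I0 = CLOSURE({[F' → . F]}), then GOTO on every symbol after a dot until no new states appear). It has 14 states:
  I0: { [F → . , , g], [F → . c id], [F → . id A], [F → .], [F' → . F] }  — shift, reduce
  I1: { [F → , . , g] }  — shift
  I2: { [F' → F .] }  — accept
  I3: { [F → c . id] }  — shift
  I4: { [A → . , F], [A → . g , id], [A → .], [F → id . A] }  — shift, reduce
  I5: { [A → , . F], [F → . , , g], [F → . c id], [F → . id A], [F → .] }  — shift, reduce
  I6: { [F → id A .] }  — reduce
  I7: { [A → g . , id] }  — shift
  I8: { [A → g , . id] }  — shift
  I9: { [A → g , id .] }  — reduce
  I10: { [A → , F .] }  — reduce
  I11: { [F → c id .] }  — reduce
  I12: { [F → , , . g] }  — shift
  I13: { [F → , , g .] }  — reduce

No state contains more than one complete item.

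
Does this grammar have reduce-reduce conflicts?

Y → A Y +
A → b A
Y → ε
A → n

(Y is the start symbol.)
No reduce-reduce conflicts

Augment with Y' → Y and build the canonical LR(0) collection (I0 = CLOSURE({[Y' → . Y]}), then GOTO on every symbol after a dot until no new states appear). It has 8 states:
  I0: { [A → . b A], [A → . n], [Y → . A Y +], [Y → .], [Y' → . Y] }  — shift, reduce
  I1: { [A → . b A], [A → . n], [Y → . A Y +], [Y → .], [Y → A . Y +] }  — shift, reduce
  I2: { [Y' → Y .] }  — accept
  I3: { [A → . b A], [A → . n], [A → b . A] }  — shift
  I4: { [A → n .] }  — reduce
  I5: { [A → b A .] }  — reduce
  I6: { [Y → A Y . +] }  — shift
  I7: { [Y → A Y + .] }  — reduce

No state contains more than one complete item.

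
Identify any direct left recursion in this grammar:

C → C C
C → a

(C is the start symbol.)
Direct left recursion occurs when N → N α for some non-terminal N (the right-hand side begins with the left-hand side itself).

C → C C: LEFT RECURSIVE (starts with C)
C → a: starts with a

The grammar has direct left recursion on: C.

Answer: Yes, C is left-recursive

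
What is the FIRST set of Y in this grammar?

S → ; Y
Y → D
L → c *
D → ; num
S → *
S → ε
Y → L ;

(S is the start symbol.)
{ ';', 'c' }

To compute FIRST(Y), examine every production with Y on the left-hand side, reading each right-hand side left to right until a non-nullable symbol is reached.

FIRST sets of the other non-terminals involved (by the same procedure, iterated to a fixed point):
  FIRST(D) = { ';' }
  FIRST(L) = { 'c' }

From Y → D:
  - D is a non-terminal: add FIRST(D) \ {ε} = { ';' }
    D is not nullable, so stop
From Y → L ;:
  - L is a non-terminal: add FIRST(L) \ {ε} = { 'c' }
    L is not nullable, so stop

Collecting: FIRST(Y) = { ';', 'c' }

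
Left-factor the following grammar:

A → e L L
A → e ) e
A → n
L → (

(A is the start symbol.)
A → e A'
A' → L L
A' → ) e
A → n
L → (

Left-factoring transforms A → αβ₁ | αβ₂ into A → αA' and A' → β₁ | β₂
(α is the longest common prefix among the alternatives). Repeat until
no nonterminal has two alternatives with a common prefix.

Round 1: A has alternatives sharing prefix 'e'. Introduce A': A → e A'
  Add: A' → L L
  Add: A' → ) e

No remaining common prefixes — done.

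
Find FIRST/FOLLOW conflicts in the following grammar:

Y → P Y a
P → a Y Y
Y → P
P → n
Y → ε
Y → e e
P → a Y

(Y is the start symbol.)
Yes. Y → P Y a with FOLLOW(Y) on { 'a', 'n' }; Y → P with FOLLOW(Y) on { 'a', 'n' }; Y → e e with FOLLOW(Y) on { 'e' }

Nullable non-terminals: Y.
FIRST sets used below: FIRST(P) = { 'a', 'n' }

Y: nullable alternative(s) Y → ε; FOLLOW(Y) = { $, 'a', 'e', 'n' }
  Y → P Y a: FIRST \ {ε} = { 'a', 'n' } — overlaps FOLLOW(Y) on { 'a', 'n' }: CONFLICT
  Y → P: FIRST \ {ε} = { 'a', 'n' } — overlaps FOLLOW(Y) on { 'a', 'n' }: CONFLICT
  Y → ε: FIRST \ {ε} = { } — this is the only nullable alternative, skip
  Y → e e: FIRST \ {ε} = { 'e' } — overlaps FOLLOW(Y) on { 'e' }: CONFLICT

P has no nullable alternative, so no FIRST/FOLLOW check is needed there.

So the grammar has 3 FIRST/FOLLOW conflicts (marked CONFLICT above).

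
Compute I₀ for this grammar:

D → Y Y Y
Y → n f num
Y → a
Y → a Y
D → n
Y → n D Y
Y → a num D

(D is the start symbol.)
{ [D → . Y Y Y], [D → . n], [D' → . D], [Y → . a Y], [Y → . a num D], [Y → . a], [Y → . n D Y], [Y → . n f num] }

First, augment the grammar with D' → D
I₀ = CLOSURE({ [D' → . D] }):
  [D' → . D] has the dot before D: add [D → . Y Y Y], [D → . n]
  [D → . Y Y Y] has the dot before Y: add [Y → . n f num], [Y → . a], [Y → . a Y], [Y → . n D Y], [Y → . a num D]
No further items can be added.

I₀ = { [D → . Y Y Y], [D → . n], [D' → . D], [Y → . a Y], [Y → . a num D], [Y → . a], [Y → . n D Y], [Y → . n f num] }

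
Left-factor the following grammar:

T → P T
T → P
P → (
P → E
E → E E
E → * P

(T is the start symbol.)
Left-factoring transforms A → αβ₁ | αβ₂ into A → αA' and A' → β₁ | β₂
(α is the longest common prefix among the alternatives). Repeat until
no nonterminal has two alternatives with a common prefix.

Round 1: T has alternatives sharing prefix 'P'. Introduce T': T → P T'
  Add: T' → T
  Add: T' → ε

No remaining common prefixes — done.

Resulting grammar:
T → P T'
T' → T
T' → ε
P → (
P → E
E → E E
E → * P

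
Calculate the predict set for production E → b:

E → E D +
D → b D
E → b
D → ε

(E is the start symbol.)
PREDICT(E → b) = (FIRST(RHS) \ {ε}) ∪ (FOLLOW(E) if ε ∈ FIRST(RHS), i.e. RHS ⇒* ε)
FIRST(b) = { 'b' }
ε ∉ FIRST(b), so FOLLOW(E) is not added.
PREDICT(E → b) = { 'b' }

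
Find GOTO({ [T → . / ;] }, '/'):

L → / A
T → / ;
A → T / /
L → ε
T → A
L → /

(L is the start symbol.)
{ [T → / . ;] }

GOTO(I, '/') = CLOSURE({ [A → αX.β] : [A → α.Xβ] ∈ I, X = '/' })

Items with dot before '/', with the dot advanced:
  [T → . / ;] → [T → / . ;]
Closure adds nothing (no advanced item has the dot before a non-terminal).

GOTO = { [T → / . ;] }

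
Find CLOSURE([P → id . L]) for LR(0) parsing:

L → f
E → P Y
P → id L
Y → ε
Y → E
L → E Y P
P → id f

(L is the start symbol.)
{ [E → . P Y], [L → . E Y P], [L → . f], [P → . id L], [P → . id f], [P → id . L] }

To compute CLOSURE, for each item [A → α.Bβ] where B is a non-terminal, add [B → .γ] for all productions B → γ; repeat for the newly added items until nothing changes.

Start with: [P → id . L]
  [P → id . L] has the dot before L: add [L → . f], [L → . E Y P]
  [L → . E Y P] has the dot before E: add [E → . P Y]
  [E → . P Y] has the dot before P: add [P → . id L], [P → . id f]
No further items can be added.

CLOSURE = { [E → . P Y], [L → . E Y P], [L → . f], [P → . id L], [P → . id f], [P → id . L] }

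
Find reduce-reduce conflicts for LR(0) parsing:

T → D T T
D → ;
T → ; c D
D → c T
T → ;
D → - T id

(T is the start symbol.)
Yes — I2: [D → ; .] vs [T → ; .]

Augment with T' → T and build the canonical LR(0) collection (I0 = CLOSURE({[T' → . T]}), then GOTO on every symbol after a dot until no new states appear). It has 14 states:
  I0: { [D → . - T id], [D → . ;], [D → . c T], [T → . ; c D], [T → . ;], [T → . D T T], [T' → . T] }  — shift
  I1: { [D → - . T id], [D → . - T id], [D → . ;], [D → . c T], [T → . ; c D], [T → . ;], [T → . D T T] }  — shift
  I2: { [D → ; .], [T → ; . c D], [T → ; .] }  — shift, 2 reduces
  I3: { [D → . - T id], [D → . ;], [D → . c T], [T → . ; c D], [T → . ;], [T → . D T T], [T → D . T T] }  — shift
  I4: { [T' → T .] }  — accept
  I5: { [D → . - T id], [D → . ;], [D → . c T], [D → c . T], [T → . ; c D], [T → . ;], [T → . D T T] }  — shift
  I6: { [D → c T .] }  — reduce
  I7: { [D → . - T id], [D → . ;], [D → . c T], [T → . ; c D], [T → . ;], [T → . D T T], [T → D T . T] }  — shift
  I8: { [T → D T T .] }  — reduce
  I9: { [D → . - T id], [D → . ;], [D → . c T], [T → ; c . D] }  — shift
  I10: { [D → ; .] }  — reduce
  I11: { [T → ; c D .] }  — reduce
  I12: { [D → - T . id] }  — shift
  I13: { [D → - T id .] }  — reduce

I2 contains complete items [D → ; .], [T → ; .] — reduce-reduce conflict.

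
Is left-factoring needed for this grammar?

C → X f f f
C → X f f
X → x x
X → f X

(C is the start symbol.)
Yes, C has productions with common prefix 'X f f'

Left-factoring is needed when two productions for the same non-terminal
share a common prefix on the right-hand side.

Productions for C:
  C → X f f f
  C → X f f
Productions for X:
  X → x x
  X → f X

Found common prefix 'X f f' in productions for C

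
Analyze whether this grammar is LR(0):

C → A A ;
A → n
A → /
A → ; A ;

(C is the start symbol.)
A grammar is LR(0) if no state in the canonical LR(0) collection has:
  - both a shift item (dot before a terminal) and a complete item (shift-reduce conflict), or
  - two or more complete items (reduce-reduce conflict; the accept item [C' → C .] counts as a complete item here).

Augment with C' → C and build the canonical LR(0) collection (I0 = CLOSURE({[C' → . C]}), then GOTO on every symbol after a dot until no new states appear). It has 10 states:
  I0: { [A → . /], [A → . ; A ;], [A → . n], [C → . A A ;], [C' → . C] }  — shift
  I1: { [A → / .] }  — reduce
  I2: { [A → . /], [A → . ; A ;], [A → . n], [A → ; . A ;] }  — shift
  I3: { [A → . /], [A → . ; A ;], [A → . n], [C → A . A ;] }  — shift
  I4: { [C' → C .] }  — accept
  I5: { [A → n .] }  — reduce
  I6: { [C → A A . ;] }  — shift
  I7: { [C → A A ; .] }  — reduce
  I8: { [A → ; A . ;] }  — shift
  I9: { [A → ; A ; .] }  — reduce

Every state is either a pure shift/goto state or contains exactly one complete item and nothing to shift — no conflicts. The grammar is LR(0).

Answer: Yes, the grammar is LR(0)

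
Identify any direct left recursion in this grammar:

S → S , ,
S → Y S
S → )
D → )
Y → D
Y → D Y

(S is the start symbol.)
Yes, S is left-recursive

Direct left recursion occurs when N → N α for some non-terminal N (the right-hand side begins with the left-hand side itself).

S → S , ,: LEFT RECURSIVE (starts with S)
S → Y S: starts with Y
S → ): starts with ')'
D → ): starts with ')'
Y → D: starts with D
Y → D Y: starts with D

The grammar has direct left recursion on: S.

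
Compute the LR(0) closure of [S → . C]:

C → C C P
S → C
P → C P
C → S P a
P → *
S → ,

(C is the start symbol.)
To compute CLOSURE, for each item [A → α.Bβ] where B is a non-terminal, add [B → .γ] for all productions B → γ; repeat for the newly added items until nothing changes.

Start with: [S → . C]
  [S → . C] has the dot before C: add [C → . C C P], [C → . S P a]
  [C → . S P a] has the dot before S: add [S → . ,]
No further items can be added.

CLOSURE = { [C → . C C P], [C → . S P a], [S → . ,], [S → . C] }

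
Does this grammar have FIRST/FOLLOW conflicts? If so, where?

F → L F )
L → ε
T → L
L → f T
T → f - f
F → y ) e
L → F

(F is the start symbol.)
Yes. L → f T with FOLLOW(L) on { 'f' }; L → F with FOLLOW(L) on { 'f', 'y' }; T → f '-' f with FOLLOW(T) on { 'f' }

A FIRST/FOLLOW conflict occurs when a non-terminal N has a nullable alternative N → β (β ⇒* ε) and another alternative N → α with FIRST(α) ∩ FOLLOW(N) ≠ ∅: on such a lookahead the parser cannot decide between expanding α and letting N vanish via β.

Nullable non-terminals: L, T.
FIRST sets used below: FIRST(F) = { 'f', 'y' }, FIRST(L) = { 'f', 'y', ε }

L: nullable alternative(s) L → ε; FOLLOW(L) = { 'f', 'y' }
  L → ε: FIRST \ {ε} = { } — this is the only nullable alternative, skip
  L → f T: FIRST \ {ε} = { 'f' } — overlaps FOLLOW(L) on { 'f' }: CONFLICT
  L → F: FIRST \ {ε} = { 'f', 'y' } — overlaps FOLLOW(L) on { 'f', 'y' }: CONFLICT

T: nullable alternative(s) T → L; FOLLOW(T) = { 'f', 'y' }
  T → L: FIRST \ {ε} = { 'f', 'y' } — this is the only nullable alternative, skip
  T → f - f: FIRST \ {ε} = { 'f' } — overlaps FOLLOW(T) on { 'f' }: CONFLICT

F has no nullable alternative, so no FIRST/FOLLOW check is needed there.

So the grammar has 3 FIRST/FOLLOW conflicts (marked CONFLICT above).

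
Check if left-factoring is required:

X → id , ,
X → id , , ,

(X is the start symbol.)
Yes, X has productions with common prefix 'id , ,'

Left-factoring is needed when two productions for the same non-terminal
share a common prefix on the right-hand side.

Productions for X:
  X → id , ,
  X → id , , ,

Found common prefix 'id , ,' in productions for X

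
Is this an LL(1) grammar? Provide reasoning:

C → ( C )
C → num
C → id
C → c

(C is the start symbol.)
For C:
  PREDICT(C → '(' C ')') = { '(' }
  PREDICT(C → num) = { 'num' }
  PREDICT(C → id) = { 'id' }
  PREDICT(C → c) = { 'c' }

All predict sets are disjoint. The grammar IS LL(1).

Answer: Yes, the grammar is LL(1).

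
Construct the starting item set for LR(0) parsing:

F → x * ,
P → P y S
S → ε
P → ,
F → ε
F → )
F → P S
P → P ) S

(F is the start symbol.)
{ [F → . )], [F → . P S], [F → . x * ,], [F → .], [F' → . F], [P → . ,], [P → . P ) S], [P → . P y S] }

First, augment the grammar with F' → F
I₀ = CLOSURE({ [F' → . F] }):
  [F' → . F] has the dot before F: add [F → . x * ,], [F → .], [F → . )], [F → . P S]
  [F → . P S] has the dot before P: add [P → . P y S], [P → . ,], [P → . P ) S]
No further items can be added.

I₀ = { [F → . )], [F → . P S], [F → . x * ,], [F → .], [F' → . F], [P → . ,], [P → . P ) S], [P → . P y S] }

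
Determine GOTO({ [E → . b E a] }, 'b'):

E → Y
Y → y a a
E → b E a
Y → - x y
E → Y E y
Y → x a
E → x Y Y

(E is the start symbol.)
GOTO(I, 'b') = CLOSURE({ [A → αX.β] : [A → α.Xβ] ∈ I, X = 'b' })

Items with dot before 'b', with the dot advanced:
  [E → . b E a] → [E → b . E a]
Closure of the advanced items:
  [E → b . E a] has the dot before E: add [E → . Y], [E → . b E a], [E → . Y E y], [E → . x Y Y]
  [E → . Y] has the dot before Y: add [Y → . y a a], [Y → . - x y], [Y → . x a]

GOTO = { [E → . Y E y], [E → . Y], [E → . b E a], [E → . x Y Y], [E → b . E a], [Y → . - x y], [Y → . x a], [Y → . y a a] }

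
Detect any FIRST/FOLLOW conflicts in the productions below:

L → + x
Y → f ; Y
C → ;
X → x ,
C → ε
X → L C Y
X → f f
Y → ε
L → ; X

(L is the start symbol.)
A FIRST/FOLLOW conflict occurs when a non-terminal N has a nullable alternative N → β (β ⇒* ε) and another alternative N → α with FIRST(α) ∩ FOLLOW(N) ≠ ∅: on such a lookahead the parser cannot decide between expanding α and letting N vanish via β.

Nullable non-terminals: C, Y.

C: nullable alternative(s) C → ε; FOLLOW(C) = { $, ';', 'f' }
  C → ;: FIRST \ {ε} = { ';' } — overlaps FOLLOW(C) on { ';' }: CONFLICT
  C → ε: FIRST \ {ε} = { } — this is the only nullable alternative, skip

Y: nullable alternative(s) Y → ε; FOLLOW(Y) = { $, ';', 'f' }
  Y → f ; Y: FIRST \ {ε} = { 'f' } — overlaps FOLLOW(Y) on { 'f' }: CONFLICT
  Y → ε: FIRST \ {ε} = { } — this is the only nullable alternative, skip

L, X have no nullable alternative, so no FIRST/FOLLOW check is needed there.

So the grammar has 2 FIRST/FOLLOW conflicts (marked CONFLICT above).

Answer: Yes. Y → f ';' Y with FOLLOW(Y) on { 'f' }; C → ';' with FOLLOW(C) on { ';' }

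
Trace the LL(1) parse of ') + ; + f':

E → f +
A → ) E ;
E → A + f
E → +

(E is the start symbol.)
LL(1) parsing maintains a stack (initially the start symbol over $) and the input. At each step: if the stack top is a terminal, match it against the current input token; if it is a non-terminal N, replace it with the RHS of M[N, lookahead] (the unique production whose predict set contains the lookahead).

Stack is shown with the top on the left.

Stack        Input        Action
--------------------------------
E $          ) + ; + f $  output E → A + f
A + f $      ) + ; + f $  output A → ) E ;
) E ; + f $  ) + ; + f $  match ')'
E ; + f $    + ; + f $    output E → +
+ ; + f $    + ; + f $    match '+'
; + f $      ; + f $      match ';'
+ f $        + f $        match '+'
f $          f $          match 'f'
$            $            accept

The string is accepted.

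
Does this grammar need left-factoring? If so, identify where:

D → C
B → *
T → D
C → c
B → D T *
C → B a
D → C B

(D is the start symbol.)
Yes, D has productions with common prefix 'C'

Left-factoring is needed when two productions for the same non-terminal
share a common prefix on the right-hand side.

Productions for D:
  D → C
  D → C B
Productions for B:
  B → *
  B → D T *
Productions for C:
  C → c
  C → B a

Found common prefix 'C' in productions for D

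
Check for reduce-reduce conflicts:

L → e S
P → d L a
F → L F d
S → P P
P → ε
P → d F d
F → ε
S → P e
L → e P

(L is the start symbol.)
Yes — I3: [L → e P .] vs [P → .]

A reduce-reduce conflict occurs when an LR(0) state has two complete items [A → α .] and [B → β .] — both call for a reduction, and with no lookahead the parser cannot choose between them.

Augment with L' → L and build the canonical LR(0) collection (I0 = CLOSURE({[L' → . L]}), then GOTO on every symbol after a dot until no new states appear). It has 15 states:
  I0: { [L → . e P], [L → . e S], [L' → . L] }  — shift
  I1: { [L' → L .] }  — accept
  I2: { [L → e . P], [L → e . S], [P → . d F d], [P → . d L a], [P → .], [S → . P P], [S → . P e] }  — shift, reduce
  I3: { [L → e P .], [P → . d F d], [P → . d L a], [P → .], [S → P . P], [S → P . e] }  — shift, 2 reduces
  I4: { [L → e S .] }  — reduce
  I5: { [F → . L F d], [F → .], [L → . e P], [L → . e S], [P → d . F d], [P → d . L a] }  — shift, reduce
  I6: { [P → d F . d] }  — shift
  I7: { [F → . L F d], [F → .], [F → L . F d], [L → . e P], [L → . e S], [P → d L . a] }  — shift, reduce
  I8: { [F → L F . d] }  — shift
  I9: { [F → . L F d], [F → .], [F → L . F d], [L → . e P], [L → . e S] }  — shift, reduce
  I10: { [P → d L a .] }  — reduce
  I11: { [F → L F d .] }  — reduce
  I12: { [P → d F d .] }  — reduce
  I13: { [S → P P .] }  — reduce
  I14: { [S → P e .] }  — reduce

I3 contains complete items [L → e P .], [P → .] — reduce-reduce conflict.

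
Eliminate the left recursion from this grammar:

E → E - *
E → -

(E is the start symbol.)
E → - E'
E' → - * E'
E' → ε

E is directly left-recursive. The standard transformation for
  A → A α₁ | ... | A α_m | β₁ | ... | β_n
is
  A  → β₁ A' | ... | β_n A'
  A' → α₁ A' | ... | α_m A' | ε

E → - becomes E → - E'
E → E - * becomes E' → - * E'
Add E' → ε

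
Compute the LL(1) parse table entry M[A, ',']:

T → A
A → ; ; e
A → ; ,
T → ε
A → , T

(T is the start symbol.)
To find M[A, ','], we find productions for A where ',' is in the predict set (PREDICT(N → α) = (FIRST(α) \ {ε}) ∪ (FOLLOW(N) if α ⇒* ε)).

A → ; ; e: PREDICT = { ';' }
A → ; ,: PREDICT = { ';' }
A → , T: PREDICT = { ',' }
  ',' is in predict set, so this production goes in M[A, ',']

M[A, ','] = A → , T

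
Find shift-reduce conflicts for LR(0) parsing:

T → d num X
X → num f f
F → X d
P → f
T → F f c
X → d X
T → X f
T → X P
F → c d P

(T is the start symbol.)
Augment with T' → T and build the canonical LR(0) collection (I0 = CLOSURE({[T' → . T]}), then GOTO on every symbol after a dot until no new states appear). It has 21 states:
  I0: { [F → . X d], [F → . c d P], [T → . F f c], [T → . X P], [T → . X f], [T → . d num X], [T' → . T], [X → . d X], [X → . num f f] }  — shift
  I1: { [T → F . f c] }  — shift
  I2: { [T' → T .] }  — accept
  I3: { [F → X . d], [P → . f], [T → X . P], [T → X . f] }  — shift
  I4: { [F → c . d P] }  — shift
  I5: { [T → d . num X], [X → . d X], [X → . num f f], [X → d . X] }  — shift
  I6: { [X → num . f f] }  — shift
  I7: { [X → num f . f] }  — shift
  I8: { [X → num f f .] }  — reduce
  I9: { [X → d X .] }  — reduce
  I10: { [X → . d X], [X → . num f f], [X → d . X] }  — shift
  I11: { [T → d num . X], [X → . d X], [X → . num f f], [X → num . f f] }  — shift
  I12: { [T → d num X .] }  — reduce
  I13: { [F → c d . P], [P → . f] }  — shift
  I14: { [F → c d P .] }  — reduce
  I15: { [P → f .] }  — reduce
  I16: { [T → X P .] }  — reduce
  I17: { [F → X d .] }  — reduce
  I18: { [P → f .], [T → X f .] }  — 2 reduces
  I19: { [T → F f . c] }  — shift
  I20: { [T → F f c .] }  — reduce

No state contains both a complete item and a shift item.

Answer: No shift-reduce conflicts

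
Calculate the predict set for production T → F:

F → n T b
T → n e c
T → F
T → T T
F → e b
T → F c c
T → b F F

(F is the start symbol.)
{ 'e', 'n' }

PREDICT(T → F) = (FIRST(RHS) \ {ε}) ∪ (FOLLOW(T) if ε ∈ FIRST(RHS), i.e. RHS ⇒* ε)
FIRST(F) = { 'e', 'n' }
FIRST(F) = { 'e', 'n' }
ε ∉ FIRST(F), so FOLLOW(T) is not added.
PREDICT(T → F) = { 'e', 'n' }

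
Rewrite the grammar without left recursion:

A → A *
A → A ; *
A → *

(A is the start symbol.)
A → * A'
A' → * A'
A' → ; * A'
A' → ε

A is directly left-recursive. The standard transformation for
  A → A α₁ | ... | A α_m | β₁ | ... | β_n
is
  A  → β₁ A' | ... | β_n A'
  A' → α₁ A' | ... | α_m A' | ε

A → * becomes A → * A'
A → A * becomes A' → * A'
A → A ; * becomes A' → ; * A'
Add A' → ε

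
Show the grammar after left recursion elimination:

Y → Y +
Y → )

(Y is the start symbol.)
Y → ) Y'
Y' → + Y'
Y' → ε

Y is directly left-recursive. The standard transformation for
  A → A α₁ | ... | A α_m | β₁ | ... | β_n
is
  A  → β₁ A' | ... | β_n A'
  A' → α₁ A' | ... | α_m A' | ε

Y → ) becomes Y → ) Y'
Y → Y + becomes Y' → + Y'
Add Y' → ε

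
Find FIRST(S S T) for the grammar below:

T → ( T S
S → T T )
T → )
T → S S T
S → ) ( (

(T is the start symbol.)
{ '(', ')' }

FIRST sets of the non-terminals involved (from the grammar, by fixed-point iteration):
  FIRST(S) = { '(', ')' }

To compute FIRST(S S T), process the symbols left to right:
Symbol S is a non-terminal. Add FIRST(S) \ {ε} = { '(', ')' }
S is not nullable (ε ∉ FIRST(S)), so stop here.
FIRST(S S T) = { '(', ')' }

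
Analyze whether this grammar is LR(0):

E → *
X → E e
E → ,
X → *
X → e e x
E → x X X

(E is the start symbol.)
No. Reduce-reduce conflict: [E → * .] and [X → * .]

A grammar is LR(0) if no state in the canonical LR(0) collection has:
  - both a shift item (dot before a terminal) and a complete item (shift-reduce conflict), or
  - two or more complete items (reduce-reduce conflict; the accept item [E' → E .] counts as a complete item here).

Augment with E' → E and build the canonical LR(0) collection (I0 = CLOSURE({[E' → . E]}), then GOTO on every symbol after a dot until no new states appear). It has 13 states:
  I0: { [E → . *], [E → . ,], [E → . x X X], [E' → . E] }  — shift
  I1: { [E → * .] }  — reduce
  I2: { [E → , .] }  — reduce
  I3: { [E' → E .] }  — accept
  I4: { [E → . *], [E → . ,], [E → . x X X], [E → x . X X], [X → . *], [X → . E e], [X → . e e x] }  — shift
  I5: { [E → * .], [X → * .] }  — 2 reduces
  I6: { [X → E . e] }  — shift
  I7: { [E → . *], [E → . ,], [E → . x X X], [E → x X . X], [X → . *], [X → . E e], [X → . e e x] }  — shift
  I8: { [X → e . e x] }  — shift
  I9: { [X → e e . x] }  — shift
  I10: { [X → e e x .] }  — reduce
  I11: { [E → x X X .] }  — reduce
  I12: { [X → E e .] }  — reduce

Conflict in state I5:
  Reduce-reduce conflict: [E → * .] and [X → * .]
So the grammar is NOT LR(0).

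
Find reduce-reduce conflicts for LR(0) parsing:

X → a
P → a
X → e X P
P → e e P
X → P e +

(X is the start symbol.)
A reduce-reduce conflict occurs when an LR(0) state has two complete items [A → α .] and [B → β .] — both call for a reduction, and with no lookahead the parser cannot choose between them.

Augment with X' → X and build the canonical LR(0) collection (I0 = CLOSURE({[X' → . X]}), then GOTO on every symbol after a dot until no new states appear). It has 15 states:
  I0: { [P → . a], [P → . e e P], [X → . P e +], [X → . a], [X → . e X P], [X' → . X] }  — shift
  I1: { [X → P . e +] }  — shift
  I2: { [X' → X .] }  — accept
  I3: { [P → a .], [X → a .] }  — 2 reduces
  I4: { [P → . a], [P → . e e P], [P → e . e P], [X → . P e +], [X → . a], [X → . e X P], [X → e . X P] }  — shift
  I5: { [P → . a], [P → . e e P], [X → e X . P] }  — shift
  I6: { [P → . a], [P → . e e P], [P → e . e P], [P → e e . P], [X → . P e +], [X → . a], [X → . e X P], [X → e . X P] }  — shift
  I7: { [P → e e P .], [X → P . e +] }  — shift, reduce
  I8: { [X → P e . +] }  — shift
  I9: { [X → P e + .] }  — reduce
  I10: { [X → e X P .] }  — reduce
  I11: { [P → a .] }  — reduce
  I12: { [P → e . e P] }  — shift
  I13: { [P → . a], [P → . e e P], [P → e e . P] }  — shift
  I14: { [P → e e P .] }  — reduce

I3 contains complete items [P → a .], [X → a .] — reduce-reduce conflict.

Answer: Yes — I3: [P → a .] vs [X → a .]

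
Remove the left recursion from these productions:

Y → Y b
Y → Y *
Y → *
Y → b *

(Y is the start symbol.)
Y is directly left-recursive. The standard transformation for
  A → A α₁ | ... | A α_m | β₁ | ... | β_n
is
  A  → β₁ A' | ... | β_n A'
  A' → α₁ A' | ... | α_m A' | ε

Y → * becomes Y → * Y'
Y → b * becomes Y → b * Y'
Y → Y b becomes Y' → b Y'
Y → Y * becomes Y' → * Y'
Add Y' → ε

Resulting grammar:
Y → * Y'
Y → b * Y'
Y' → b Y'
Y' → * Y'
Y' → ε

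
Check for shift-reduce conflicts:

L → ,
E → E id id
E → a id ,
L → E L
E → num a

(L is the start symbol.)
A shift-reduce conflict occurs when an LR(0) state has both:
  - a complete (reduce) item [A → α .] (dot at the end), and
  - a shift item [B → β . c γ] (dot before a terminal).

Augment with L' → L and build the canonical LR(0) collection (I0 = CLOSURE({[L' → . L]}), then GOTO on every symbol after a dot until no new states appear). It has 12 states:
  I0: { [E → . E id id], [E → . a id ,], [E → . num a], [L → . ,], [L → . E L], [L' → . L] }  — shift
  I1: { [L → , .] }  — reduce
  I2: { [E → . E id id], [E → . a id ,], [E → . num a], [E → E . id id], [L → . ,], [L → . E L], [L → E . L] }  — shift
  I3: { [L' → L .] }  — accept
  I4: { [E → a . id ,] }  — shift
  I5: { [E → num . a] }  — shift
  I6: { [E → num a .] }  — reduce
  I7: { [E → a id . ,] }  — shift
  I8: { [E → a id , .] }  — reduce
  I9: { [L → E L .] }  — reduce
  I10: { [E → E id . id] }  — shift
  I11: { [E → E id id .] }  — reduce

No state contains both a complete item and a shift item.

Answer: No shift-reduce conflicts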